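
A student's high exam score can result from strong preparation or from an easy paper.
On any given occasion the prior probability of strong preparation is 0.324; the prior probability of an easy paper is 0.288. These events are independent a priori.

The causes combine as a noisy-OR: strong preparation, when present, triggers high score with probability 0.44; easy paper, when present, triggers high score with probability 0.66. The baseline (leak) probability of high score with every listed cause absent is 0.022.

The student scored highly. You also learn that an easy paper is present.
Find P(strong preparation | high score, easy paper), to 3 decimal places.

Under noisy-OR, P(high score | causes) = 1 − (1−0.022)·∏(1−qᵢ) over the active causes.
P(high score | easy paper) = 0.66748*0.676 + 0.813789*0.324 = 0.451216 + 0.263668 = 0.714884
Of this, 0.263668 comes from 0.813789*0.324 (the strong preparation=true cases).
Hence the posterior is 0.263668/0.714884 ≈ 0.369.

P(strong preparation | high score, easy paper) ≈ 0.369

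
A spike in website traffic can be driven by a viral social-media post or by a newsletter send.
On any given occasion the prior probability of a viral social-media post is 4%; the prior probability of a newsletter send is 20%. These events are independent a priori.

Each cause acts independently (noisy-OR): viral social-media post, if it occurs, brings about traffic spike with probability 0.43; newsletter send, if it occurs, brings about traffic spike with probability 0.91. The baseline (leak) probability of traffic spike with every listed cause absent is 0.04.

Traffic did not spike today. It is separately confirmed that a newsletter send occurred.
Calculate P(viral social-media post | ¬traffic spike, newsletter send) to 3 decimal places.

P(viral social-media post | ¬traffic spike, newsletter send) ≈ 0.023

Under noisy-OR, P(traffic spike | causes) = 1 − (1−0.04)·∏(1−qᵢ) over the active causes.
Sum P(¬traffic spike|·) weighted by the priors over both values of viral social-media post:
  P(¬traffic spike | newsletter send) = 0.0864*0.96 + 0.049248*0.04
        = 0.082944 + 0.001970 = 0.084914
The terms with viral social-media post present sum to 0.001970, so
  P(viral social-media post | ¬traffic spike, newsletter send) = 0.001970 / 0.084914 ≈ 0.023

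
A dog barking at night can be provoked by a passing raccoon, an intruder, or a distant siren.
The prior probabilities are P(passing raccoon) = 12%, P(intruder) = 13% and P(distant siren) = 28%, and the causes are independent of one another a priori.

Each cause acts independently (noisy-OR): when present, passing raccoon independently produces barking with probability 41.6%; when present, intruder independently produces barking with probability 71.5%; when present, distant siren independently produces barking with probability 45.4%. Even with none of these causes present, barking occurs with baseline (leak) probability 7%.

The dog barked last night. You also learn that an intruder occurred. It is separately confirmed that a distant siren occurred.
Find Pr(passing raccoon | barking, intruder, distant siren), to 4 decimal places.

Under noisy-OR, P(barking | causes) = 1 − (1−0.07)·∏(1−qᵢ) over the active causes.
Numerator (weight on configurations with passing raccoon): 0.915485×0.12 = 0.109858
The normalizing constant is 0.855283×0.88 + 0.915485×0.12 = 0.862507
P(passing raccoon | barking, intruder, distant siren) = 0.109858/0.862507 ≈ 0.1274

Pr(passing raccoon | barking, intruder, distant siren) ≈ 0.1274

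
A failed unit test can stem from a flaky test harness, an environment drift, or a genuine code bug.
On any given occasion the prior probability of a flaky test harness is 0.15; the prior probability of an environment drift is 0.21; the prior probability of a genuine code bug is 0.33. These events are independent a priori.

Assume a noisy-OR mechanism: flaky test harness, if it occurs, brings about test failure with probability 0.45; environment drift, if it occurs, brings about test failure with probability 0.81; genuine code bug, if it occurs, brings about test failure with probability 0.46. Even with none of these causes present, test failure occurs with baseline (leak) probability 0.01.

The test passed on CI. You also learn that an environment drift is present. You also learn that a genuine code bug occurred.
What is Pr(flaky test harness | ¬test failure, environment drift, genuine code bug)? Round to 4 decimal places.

Pr(flaky test harness | ¬test failure, environment drift, genuine code bug) ≈ 0.0885

Under noisy-OR, P(test failure | causes) = 1 − (1−0.01)·∏(1−qᵢ) over the active causes.
Enumerate both values of flaky test harness and weight by the priors:
  P(¬test failure | environment drift, genuine code bug) = 0.101574×0.85 + 0.055866×0.15
        = 0.086338 + 0.008380 = 0.094718
Configurations with flaky test harness contribute 0.008380, so
  P(flaky test harness | ¬test failure, environment drift, genuine code bug) = 0.008380 / 0.094718 ≈ 0.0885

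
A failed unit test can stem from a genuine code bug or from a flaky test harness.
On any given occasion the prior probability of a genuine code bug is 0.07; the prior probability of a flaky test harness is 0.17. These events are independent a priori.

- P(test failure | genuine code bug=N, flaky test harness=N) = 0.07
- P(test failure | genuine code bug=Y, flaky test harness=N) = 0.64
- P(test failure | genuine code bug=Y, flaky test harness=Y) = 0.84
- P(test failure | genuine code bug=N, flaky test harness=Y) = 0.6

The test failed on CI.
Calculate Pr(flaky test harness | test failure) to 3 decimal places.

Pr(flaky test harness | test failure) ≈ 0.535

P(test failure) = 0.07*0.93*0.83 + 0.6*0.93*0.17 + 0.64*0.07*0.83 + 0.84*0.07*0.17 = 0.054033 + 0.094860 + 0.037184 + 0.009996 = 0.196073
The flaky test harness-present share is 0.094860 + 0.009996 = 0.104856.
Hence the posterior is 0.104856/0.196073 ≈ 0.535.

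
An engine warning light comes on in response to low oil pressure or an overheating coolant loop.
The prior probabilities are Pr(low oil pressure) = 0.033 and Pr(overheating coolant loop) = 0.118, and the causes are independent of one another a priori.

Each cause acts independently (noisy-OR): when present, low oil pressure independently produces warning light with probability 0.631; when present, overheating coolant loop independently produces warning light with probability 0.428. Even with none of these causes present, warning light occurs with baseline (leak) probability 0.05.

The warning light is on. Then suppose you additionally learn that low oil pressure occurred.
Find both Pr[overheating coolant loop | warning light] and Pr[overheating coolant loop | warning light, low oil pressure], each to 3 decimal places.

Under noisy-OR, P(warning light | causes) = 1 − (1−0.05)·∏(1−qᵢ) over the active causes.
P(warning light) = 0.05*0.967*0.882 + 0.4566*0.967*0.118 + 0.64945*0.033*0.882 + 0.799485*0.033*0.118 = 0.042645 + 0.052101 + 0.018903 + 0.003113 = 0.116762
The overheating coolant loop-present share is 0.052101 + 0.003113 = 0.055214.
So P(overheating coolant loop | warning light) = 0.055214/0.116762 ≈ 0.473.

Now condition on the additional information:
Sum P(warning light|·) weighted by the priors over both values of overheating coolant loop:
  P(warning light | low oil pressure) = 0.64945×0.882 + 0.799485×0.118
        = 0.572815 + 0.094339 = 0.667154
The terms with overheating coolant loop present sum to 0.094339, so
  P(overheating coolant loop | warning light, low oil pressure) = 0.094339 / 0.667154 ≈ 0.141
The drop from 0.473 to 0.141 is the explaining-away (discounting) effect.

Pr[overheating coolant loop | warning light] ≈ 0.473; Pr[overheating coolant loop | warning light, low oil pressure] ≈ 0.141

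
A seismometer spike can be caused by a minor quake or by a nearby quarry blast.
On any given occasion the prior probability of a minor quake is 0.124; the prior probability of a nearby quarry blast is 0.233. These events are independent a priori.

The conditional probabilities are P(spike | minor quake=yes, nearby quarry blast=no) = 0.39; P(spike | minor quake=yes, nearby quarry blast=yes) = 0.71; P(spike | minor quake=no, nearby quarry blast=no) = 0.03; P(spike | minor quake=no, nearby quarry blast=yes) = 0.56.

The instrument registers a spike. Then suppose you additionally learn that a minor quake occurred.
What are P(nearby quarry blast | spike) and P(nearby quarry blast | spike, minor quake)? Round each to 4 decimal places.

P(nearby quarry blast | spike) ≈ 0.7019; P(nearby quarry blast | spike, minor quake) ≈ 0.3561

Numerator (weight on configurations with nearby quarry blast): 0.114300 + 0.020513 = 0.134813
The normalizing constant is 0.03·0.876·0.767 + 0.56·0.876·0.233 + 0.39·0.124·0.767 + 0.71·0.124·0.233 = 0.192062
Posterior = 0.134813 / 0.192062 ≈ 0.7019

With the extra evidence:
Weight on nearby quarry blast=true, given the evidence: 0.71×0.233 = 0.165430
Denominator P(spike | minor quake): 0.39×0.767 + 0.71×0.233 = 0.464560
P(nearby quarry blast | spike, minor quake) = 0.165430/0.464560 ≈ 0.3561
— minor quake explains away the evidence for nearby quarry blast.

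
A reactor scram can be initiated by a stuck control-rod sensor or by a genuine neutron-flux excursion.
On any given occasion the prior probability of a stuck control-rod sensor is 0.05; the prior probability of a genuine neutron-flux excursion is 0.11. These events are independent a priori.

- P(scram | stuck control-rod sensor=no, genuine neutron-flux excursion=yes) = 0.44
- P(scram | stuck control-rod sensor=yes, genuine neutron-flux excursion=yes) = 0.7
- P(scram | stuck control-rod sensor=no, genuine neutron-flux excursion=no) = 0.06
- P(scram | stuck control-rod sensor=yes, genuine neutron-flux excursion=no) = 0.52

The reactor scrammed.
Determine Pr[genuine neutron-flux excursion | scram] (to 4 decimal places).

Weight on genuine neutron-flux excursion=true, given the evidence: 0.045980 + 0.003850 = 0.049830
Normalizer over all consistent configurations: 0.06*0.95*0.89 + 0.44*0.95*0.11 + 0.52*0.05*0.89 + 0.7*0.05*0.11 = 0.123700
Posterior = 0.049830 / 0.123700 ≈ 0.4028

Pr[genuine neutron-flux excursion | scram] ≈ 0.4028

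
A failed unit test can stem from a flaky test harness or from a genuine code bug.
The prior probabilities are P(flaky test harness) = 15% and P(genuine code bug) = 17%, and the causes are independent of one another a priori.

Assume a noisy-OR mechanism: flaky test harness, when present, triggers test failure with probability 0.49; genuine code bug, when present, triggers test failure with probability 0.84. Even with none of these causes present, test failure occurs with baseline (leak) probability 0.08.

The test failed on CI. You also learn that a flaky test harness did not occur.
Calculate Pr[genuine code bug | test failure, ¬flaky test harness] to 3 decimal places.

Pr[genuine code bug | test failure, ¬flaky test harness] ≈ 0.686

Under noisy-OR, P(test failure | causes) = 1 − (1−0.08)·∏(1−qᵢ) over the active causes.
Enumerate both values of genuine code bug and weight by the priors:
  P(test failure | ¬flaky test harness) = 0.08×0.83 + 0.8528×0.17
        = 0.066400 + 0.144976 = 0.211376
The terms with genuine code bug present sum to 0.144976, so
  P(genuine code bug | test failure, ¬flaky test harness) = 0.144976 / 0.211376 ≈ 0.686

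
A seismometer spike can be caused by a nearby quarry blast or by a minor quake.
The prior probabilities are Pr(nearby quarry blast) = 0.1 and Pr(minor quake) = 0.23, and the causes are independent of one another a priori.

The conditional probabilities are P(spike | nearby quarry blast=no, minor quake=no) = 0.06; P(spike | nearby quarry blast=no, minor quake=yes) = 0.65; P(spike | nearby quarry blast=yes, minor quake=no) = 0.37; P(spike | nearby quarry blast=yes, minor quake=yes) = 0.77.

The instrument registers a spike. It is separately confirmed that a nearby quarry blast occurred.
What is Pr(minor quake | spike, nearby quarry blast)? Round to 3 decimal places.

Pr(minor quake | spike, nearby quarry blast) ≈ 0.383

P(spike | nearby quarry blast) = 0.37×0.77 + 0.77×0.23 = 0.284900 + 0.177100 = 0.462000
Of this, 0.177100 comes from 0.77×0.23 (the minor quake=true cases).
P(minor quake | spike, nearby quarry blast) = 0.177100 / 0.462000 ≈ 0.383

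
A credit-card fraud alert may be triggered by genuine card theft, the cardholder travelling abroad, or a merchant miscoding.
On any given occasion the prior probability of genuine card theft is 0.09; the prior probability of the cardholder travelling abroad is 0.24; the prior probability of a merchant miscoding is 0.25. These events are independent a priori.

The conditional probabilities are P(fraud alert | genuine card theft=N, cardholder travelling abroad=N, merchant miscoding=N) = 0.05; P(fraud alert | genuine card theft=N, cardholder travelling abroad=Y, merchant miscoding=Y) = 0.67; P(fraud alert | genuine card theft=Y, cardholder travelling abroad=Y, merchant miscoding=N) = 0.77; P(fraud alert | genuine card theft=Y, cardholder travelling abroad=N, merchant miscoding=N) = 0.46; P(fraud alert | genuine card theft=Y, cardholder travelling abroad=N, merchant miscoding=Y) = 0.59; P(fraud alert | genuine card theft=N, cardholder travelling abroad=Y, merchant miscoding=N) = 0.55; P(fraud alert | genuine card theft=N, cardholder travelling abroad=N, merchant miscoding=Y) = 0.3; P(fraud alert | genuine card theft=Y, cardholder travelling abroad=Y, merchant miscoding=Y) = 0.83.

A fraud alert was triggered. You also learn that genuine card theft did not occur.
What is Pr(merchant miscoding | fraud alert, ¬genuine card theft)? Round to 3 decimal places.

Numerator (weight on configurations with merchant miscoding): 0.057000 + 0.040200 = 0.097200
Normalizer over all consistent configurations: 0.05·0.76·0.75 + 0.3·0.76·0.25 + 0.55·0.24·0.75 + 0.67·0.24·0.25 = 0.224700
Posterior = 0.097200 / 0.224700 ≈ 0.433

Pr(merchant miscoding | fraud alert, ¬genuine card theft) ≈ 0.433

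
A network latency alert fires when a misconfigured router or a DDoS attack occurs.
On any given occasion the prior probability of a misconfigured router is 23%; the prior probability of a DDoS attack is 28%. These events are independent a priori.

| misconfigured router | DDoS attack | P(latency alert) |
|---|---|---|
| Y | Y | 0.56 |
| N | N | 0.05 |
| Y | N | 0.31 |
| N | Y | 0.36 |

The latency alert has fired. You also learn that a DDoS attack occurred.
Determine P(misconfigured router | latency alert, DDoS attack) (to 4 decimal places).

P(latency alert | DDoS attack) = 0.36*0.77 + 0.56*0.23 = 0.277200 + 0.128800 = 0.406000
Of this, 0.128800 comes from 0.56*0.23 (the misconfigured router=true cases).
P(misconfigured router | latency alert, DDoS attack) = 0.128800 / 0.406000 ≈ 0.3172

P(misconfigured router | latency alert, DDoS attack) ≈ 0.3172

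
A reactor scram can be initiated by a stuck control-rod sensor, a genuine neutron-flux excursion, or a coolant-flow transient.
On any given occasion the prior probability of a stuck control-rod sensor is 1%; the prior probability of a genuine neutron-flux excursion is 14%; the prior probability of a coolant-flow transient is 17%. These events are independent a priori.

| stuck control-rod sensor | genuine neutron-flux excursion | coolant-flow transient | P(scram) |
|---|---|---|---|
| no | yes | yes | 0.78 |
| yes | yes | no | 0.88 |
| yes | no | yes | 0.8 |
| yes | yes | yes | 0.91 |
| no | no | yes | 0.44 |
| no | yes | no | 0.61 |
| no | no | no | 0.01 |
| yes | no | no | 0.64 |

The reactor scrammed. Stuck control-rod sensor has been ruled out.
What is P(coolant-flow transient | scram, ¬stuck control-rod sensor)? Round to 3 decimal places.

Weight on coolant-flow transient=true, given the evidence: 0.064328 + 0.018564 = 0.082892
Denominator P(scram | ¬stuck control-rod sensor): 0.01·0.86·0.83 + 0.44·0.86·0.17 + 0.61·0.14·0.83 + 0.78·0.14·0.17 = 0.160912
Posterior = 0.082892 / 0.160912 ≈ 0.515

P(coolant-flow transient | scram, ¬stuck control-rod sensor) ≈ 0.515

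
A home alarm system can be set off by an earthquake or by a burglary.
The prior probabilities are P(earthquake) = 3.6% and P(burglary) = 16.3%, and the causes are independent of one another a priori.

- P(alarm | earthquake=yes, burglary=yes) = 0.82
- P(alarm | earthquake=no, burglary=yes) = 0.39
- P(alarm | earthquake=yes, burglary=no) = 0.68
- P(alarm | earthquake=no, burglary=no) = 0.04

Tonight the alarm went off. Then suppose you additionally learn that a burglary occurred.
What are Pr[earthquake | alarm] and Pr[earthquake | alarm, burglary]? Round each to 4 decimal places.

Enumerate the 4 (earthquake, burglary) configurations and weight by the priors:
  P(alarm) = 0.04×0.964×0.837 + 0.39×0.964×0.163 + 0.68×0.036×0.837 + 0.82×0.036×0.163
        = 0.032275 + 0.061281 + 0.020490 + 0.004812 = 0.118858
Keeping only the earthquake-present terms gives 0.025302, so
  P(earthquake | alarm) = 0.025302 / 0.118858 ≈ 0.2129

With the extra evidence:
Numerator (weight on configurations with earthquake): 0.82*0.036 = 0.029520
The normalizing constant is 0.39*0.964 + 0.82*0.036 = 0.405480
Posterior = 0.029520 / 0.405480 ≈ 0.0728
— burglary explains away the evidence for earthquake.

Pr[earthquake | alarm] ≈ 0.2129; Pr[earthquake | alarm, burglary] ≈ 0.0728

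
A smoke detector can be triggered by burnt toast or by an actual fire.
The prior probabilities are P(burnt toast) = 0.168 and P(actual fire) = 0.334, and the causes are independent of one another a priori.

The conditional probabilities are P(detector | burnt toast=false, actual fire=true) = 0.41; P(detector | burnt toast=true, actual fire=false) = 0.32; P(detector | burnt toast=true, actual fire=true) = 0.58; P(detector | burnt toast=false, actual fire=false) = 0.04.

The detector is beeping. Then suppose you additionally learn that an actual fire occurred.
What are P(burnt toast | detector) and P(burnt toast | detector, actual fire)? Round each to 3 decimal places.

P(detector) = 0.04·0.832·0.666 + 0.41·0.832·0.334 + 0.32·0.168·0.666 + 0.58·0.168·0.334 = 0.022164 + 0.113934 + 0.035804 + 0.032545 = 0.204447
Of this, 0.068349 comes from 0.035804 + 0.032545 (the burnt toast=true cases).
Hence the posterior is 0.068349/0.204447 ≈ 0.334.

Now condition on the additional information:
P(detector | actual fire) = 0.41*0.832 + 0.58*0.168 = 0.341120 + 0.097440 = 0.438560
Of this, 0.097440 comes from 0.58*0.168 (the burnt toast=true cases).
P(burnt toast | detector, actual fire) = 0.097440 / 0.438560 ≈ 0.222
The drop from 0.334 to 0.222 is the explaining-away (discounting) effect.

P(burnt toast | detector) ≈ 0.334; P(burnt toast | detector, actual fire) ≈ 0.222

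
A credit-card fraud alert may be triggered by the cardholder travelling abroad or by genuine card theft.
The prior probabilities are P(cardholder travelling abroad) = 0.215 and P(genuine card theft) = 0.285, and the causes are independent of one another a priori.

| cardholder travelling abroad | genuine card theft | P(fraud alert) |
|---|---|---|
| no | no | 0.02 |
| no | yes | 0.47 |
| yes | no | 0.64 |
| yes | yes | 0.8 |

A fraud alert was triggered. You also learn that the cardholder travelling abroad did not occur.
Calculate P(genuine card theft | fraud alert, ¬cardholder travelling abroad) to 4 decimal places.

P(genuine card theft | fraud alert, ¬cardholder travelling abroad) ≈ 0.9035

Sum P(fraud alert|·) weighted by the priors over both values of genuine card theft:
  P(fraud alert | ¬cardholder travelling abroad) = 0.02*0.715 + 0.47*0.285
        = 0.014300 + 0.133950 = 0.148250
Configurations with genuine card theft contribute 0.133950, so
  P(genuine card theft | fraud alert, ¬cardholder travelling abroad) = 0.133950 / 0.148250 ≈ 0.9035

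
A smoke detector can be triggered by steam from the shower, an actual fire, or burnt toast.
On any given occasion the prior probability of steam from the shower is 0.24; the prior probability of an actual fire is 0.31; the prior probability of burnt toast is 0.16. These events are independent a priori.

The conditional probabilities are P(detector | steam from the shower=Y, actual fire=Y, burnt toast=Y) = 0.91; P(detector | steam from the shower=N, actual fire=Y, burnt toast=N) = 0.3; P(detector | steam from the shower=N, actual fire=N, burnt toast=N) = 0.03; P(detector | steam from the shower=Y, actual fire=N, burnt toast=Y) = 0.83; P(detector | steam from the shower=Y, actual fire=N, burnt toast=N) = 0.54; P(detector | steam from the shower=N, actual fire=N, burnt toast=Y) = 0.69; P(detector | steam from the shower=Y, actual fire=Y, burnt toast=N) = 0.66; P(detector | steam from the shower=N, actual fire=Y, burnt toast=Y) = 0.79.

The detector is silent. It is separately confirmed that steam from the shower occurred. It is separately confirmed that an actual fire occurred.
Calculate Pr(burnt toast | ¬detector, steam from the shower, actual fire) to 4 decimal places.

P(¬detector | steam from the shower, actual fire) = 0.34*0.84 + 0.09*0.16 = 0.285600 + 0.014400 = 0.300000
Of this, 0.014400 comes from 0.09*0.16 (the burnt toast=true cases).
Hence the posterior is 0.014400/0.300000 ≈ 0.0480.

Pr(burnt toast | ¬detector, steam from the shower, actual fire) ≈ 0.0480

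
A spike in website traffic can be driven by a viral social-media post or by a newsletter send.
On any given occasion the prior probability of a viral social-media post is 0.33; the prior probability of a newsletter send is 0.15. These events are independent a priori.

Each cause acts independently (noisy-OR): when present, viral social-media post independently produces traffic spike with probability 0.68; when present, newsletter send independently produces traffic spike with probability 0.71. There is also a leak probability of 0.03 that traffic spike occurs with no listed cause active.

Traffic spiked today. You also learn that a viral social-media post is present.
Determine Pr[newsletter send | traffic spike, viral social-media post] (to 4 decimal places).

Pr[newsletter send | traffic spike, viral social-media post] ≈ 0.1889

Under noisy-OR, P(traffic spike | causes) = 1 − (1−0.03)·∏(1−qᵢ) over the active causes.
P(traffic spike | viral social-media post) = 0.6896·0.85 + 0.909984·0.15 = 0.586160 + 0.136498 = 0.722658
Of this, 0.136498 comes from 0.909984·0.15 (the newsletter send=true cases).
Hence the posterior is 0.136498/0.722658 ≈ 0.1889.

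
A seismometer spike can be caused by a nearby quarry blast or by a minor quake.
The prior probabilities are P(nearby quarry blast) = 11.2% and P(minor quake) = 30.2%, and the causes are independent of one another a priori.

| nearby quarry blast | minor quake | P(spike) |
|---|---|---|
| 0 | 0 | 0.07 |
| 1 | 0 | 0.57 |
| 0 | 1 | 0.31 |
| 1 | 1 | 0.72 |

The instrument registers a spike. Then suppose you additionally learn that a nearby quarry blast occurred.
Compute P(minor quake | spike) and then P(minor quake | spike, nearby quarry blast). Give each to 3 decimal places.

Numerator (weight on configurations with minor quake): 0.083135 + 0.024353 = 0.107488
Denominator P(spike): 0.07*0.888*0.698 + 0.31*0.888*0.302 + 0.57*0.112*0.698 + 0.72*0.112*0.302 = 0.195436
P(minor quake | spike) = 0.107488/0.195436 ≈ 0.550

Now also conditioning on nearby quarry blast=true:
For the numerator, keep only minor quake=true terms: 0.72·0.302 = 0.217440
Denominator P(spike | nearby quarry blast): 0.57·0.698 + 0.72·0.302 = 0.615300
P(minor quake | spike, nearby quarry blast) = 0.217440/0.615300 ≈ 0.353

P(minor quake | spike) ≈ 0.550; P(minor quake | spike, nearby quarry blast) ≈ 0.353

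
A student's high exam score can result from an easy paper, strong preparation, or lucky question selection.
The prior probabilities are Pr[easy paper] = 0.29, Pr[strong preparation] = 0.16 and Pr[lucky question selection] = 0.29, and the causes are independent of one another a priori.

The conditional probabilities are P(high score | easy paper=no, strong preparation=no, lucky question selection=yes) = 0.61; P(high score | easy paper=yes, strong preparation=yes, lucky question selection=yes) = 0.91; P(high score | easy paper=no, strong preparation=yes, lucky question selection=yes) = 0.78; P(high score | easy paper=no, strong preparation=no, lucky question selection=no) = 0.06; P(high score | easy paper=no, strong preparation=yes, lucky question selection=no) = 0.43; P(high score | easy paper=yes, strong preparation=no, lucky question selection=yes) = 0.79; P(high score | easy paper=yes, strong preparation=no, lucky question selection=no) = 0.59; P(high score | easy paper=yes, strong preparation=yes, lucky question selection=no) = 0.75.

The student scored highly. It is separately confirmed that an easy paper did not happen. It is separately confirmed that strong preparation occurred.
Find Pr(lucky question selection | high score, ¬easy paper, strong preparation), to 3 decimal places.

P(high score | ¬easy paper, strong preparation) = 0.43·0.71 + 0.78·0.29 = 0.305300 + 0.226200 = 0.531500
Of this, 0.226200 comes from 0.78·0.29 (the lucky question selection=true cases).
So P(lucky question selection | high score, ¬easy paper, strong preparation) = 0.226200/0.531500 ≈ 0.426.

Pr(lucky question selection | high score, ¬easy paper, strong preparation) ≈ 0.426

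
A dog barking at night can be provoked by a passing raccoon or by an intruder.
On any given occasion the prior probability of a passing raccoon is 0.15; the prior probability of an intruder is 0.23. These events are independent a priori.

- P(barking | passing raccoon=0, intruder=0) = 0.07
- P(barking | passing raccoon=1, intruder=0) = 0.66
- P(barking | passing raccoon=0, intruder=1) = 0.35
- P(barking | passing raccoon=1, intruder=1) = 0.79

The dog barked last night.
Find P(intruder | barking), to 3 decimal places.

P(barking) = 0.07·0.85·0.77 + 0.35·0.85·0.23 + 0.66·0.15·0.77 + 0.79·0.15·0.23 = 0.045815 + 0.068425 + 0.076230 + 0.027255 = 0.217725
Of this, 0.095680 comes from 0.068425 + 0.027255 (the intruder=true cases).
Hence the posterior is 0.095680/0.217725 ≈ 0.439.

P(intruder | barking) ≈ 0.439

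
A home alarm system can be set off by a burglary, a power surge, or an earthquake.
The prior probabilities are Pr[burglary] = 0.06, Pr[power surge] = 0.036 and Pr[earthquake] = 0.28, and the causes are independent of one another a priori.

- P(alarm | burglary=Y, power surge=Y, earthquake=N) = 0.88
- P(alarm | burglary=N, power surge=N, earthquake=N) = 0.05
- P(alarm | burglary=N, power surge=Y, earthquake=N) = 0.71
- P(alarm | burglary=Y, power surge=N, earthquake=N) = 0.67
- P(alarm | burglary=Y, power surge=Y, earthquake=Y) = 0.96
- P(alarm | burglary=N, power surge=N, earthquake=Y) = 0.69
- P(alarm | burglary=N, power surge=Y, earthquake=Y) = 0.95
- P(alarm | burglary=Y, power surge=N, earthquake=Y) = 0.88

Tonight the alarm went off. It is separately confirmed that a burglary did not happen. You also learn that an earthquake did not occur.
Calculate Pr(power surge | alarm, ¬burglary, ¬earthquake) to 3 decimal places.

Pr(power surge | alarm, ¬burglary, ¬earthquake) ≈ 0.347

By total probability over both values of power surge:
  P(alarm | ¬burglary, ¬earthquake) = 0.05×0.964 + 0.71×0.036
        = 0.048200 + 0.025560 = 0.073760
Keeping only the power surge-present terms gives 0.025560, so
  P(power surge | alarm, ¬burglary, ¬earthquake) = 0.025560 / 0.073760 ≈ 0.347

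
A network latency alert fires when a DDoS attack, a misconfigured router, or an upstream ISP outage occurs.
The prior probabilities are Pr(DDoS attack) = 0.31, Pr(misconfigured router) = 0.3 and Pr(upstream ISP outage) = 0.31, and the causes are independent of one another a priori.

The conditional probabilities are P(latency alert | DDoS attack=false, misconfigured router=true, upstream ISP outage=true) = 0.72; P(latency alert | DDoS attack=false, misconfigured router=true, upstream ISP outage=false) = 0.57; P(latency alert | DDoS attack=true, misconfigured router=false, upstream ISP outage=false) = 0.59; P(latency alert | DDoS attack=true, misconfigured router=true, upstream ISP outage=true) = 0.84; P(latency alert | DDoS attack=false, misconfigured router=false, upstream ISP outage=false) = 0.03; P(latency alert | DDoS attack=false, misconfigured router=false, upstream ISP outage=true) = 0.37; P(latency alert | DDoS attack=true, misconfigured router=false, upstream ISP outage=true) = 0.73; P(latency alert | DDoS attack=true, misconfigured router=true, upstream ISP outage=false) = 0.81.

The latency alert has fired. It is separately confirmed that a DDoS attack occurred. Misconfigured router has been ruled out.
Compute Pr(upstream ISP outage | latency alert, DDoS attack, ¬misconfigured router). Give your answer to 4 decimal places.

Numerator (weight on configurations with upstream ISP outage): 0.73*0.31 = 0.226300
The normalizing constant is 0.59*0.69 + 0.73*0.31 = 0.633400
Posterior = 0.226300 / 0.633400 ≈ 0.3573

Pr(upstream ISP outage | latency alert, DDoS attack, ¬misconfigured router) ≈ 0.3573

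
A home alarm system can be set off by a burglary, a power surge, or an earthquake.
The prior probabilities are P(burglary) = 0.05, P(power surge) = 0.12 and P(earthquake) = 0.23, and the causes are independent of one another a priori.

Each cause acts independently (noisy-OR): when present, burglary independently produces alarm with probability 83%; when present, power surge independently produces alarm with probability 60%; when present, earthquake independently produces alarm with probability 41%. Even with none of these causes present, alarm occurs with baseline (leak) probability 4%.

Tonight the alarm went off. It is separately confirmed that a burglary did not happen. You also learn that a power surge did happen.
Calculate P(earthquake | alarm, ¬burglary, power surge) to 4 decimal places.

P(earthquake | alarm, ¬burglary, power surge) ≈ 0.2728

Under noisy-OR, P(alarm | causes) = 1 − (1−0.04)·∏(1−qᵢ) over the active causes.
Weight on earthquake=true, given the evidence: 0.77344×0.23 = 0.177891
Denominator P(alarm | ¬burglary, power surge): 0.616×0.77 + 0.77344×0.23 = 0.652211
P(earthquake | alarm, ¬burglary, power surge) = 0.177891/0.652211 ≈ 0.2728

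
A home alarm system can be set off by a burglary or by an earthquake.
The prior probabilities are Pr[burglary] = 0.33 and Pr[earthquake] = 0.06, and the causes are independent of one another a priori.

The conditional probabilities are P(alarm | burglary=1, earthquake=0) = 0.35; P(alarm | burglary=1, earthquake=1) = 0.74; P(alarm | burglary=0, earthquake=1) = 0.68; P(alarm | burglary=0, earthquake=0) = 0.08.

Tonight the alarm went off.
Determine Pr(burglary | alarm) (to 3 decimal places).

For the numerator, keep only burglary=true terms: 0.108570 + 0.014652 = 0.123222
Normalizer over all consistent configurations: 0.08*0.67*0.94 + 0.68*0.67*0.06 + 0.35*0.33*0.94 + 0.74*0.33*0.06 = 0.200942
P(burglary | alarm) = 0.123222/0.200942 ≈ 0.613

Pr(burglary | alarm) ≈ 0.613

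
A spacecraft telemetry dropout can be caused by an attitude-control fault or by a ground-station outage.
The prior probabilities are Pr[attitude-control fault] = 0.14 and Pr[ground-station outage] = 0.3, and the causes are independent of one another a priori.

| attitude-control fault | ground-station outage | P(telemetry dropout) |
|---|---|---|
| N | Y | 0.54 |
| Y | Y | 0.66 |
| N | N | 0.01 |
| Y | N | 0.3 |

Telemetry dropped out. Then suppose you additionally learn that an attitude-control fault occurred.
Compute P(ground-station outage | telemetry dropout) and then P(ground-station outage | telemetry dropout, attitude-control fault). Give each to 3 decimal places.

P(telemetry dropout) = 0.01·0.86·0.7 + 0.54·0.86·0.3 + 0.3·0.14·0.7 + 0.66·0.14·0.3 = 0.006020 + 0.139320 + 0.029400 + 0.027720 = 0.202460
Restricting to configurations with ground-station outage present: 0.139320 + 0.027720 = 0.167040.
So P(ground-station outage | telemetry dropout) = 0.167040/0.202460 ≈ 0.825.

With the extra evidence:
By total probability over both values of ground-station outage:
  P(telemetry dropout | attitude-control fault) = 0.3·0.7 + 0.66·0.3
        = 0.210000 + 0.198000 = 0.408000
The terms with ground-station outage present sum to 0.198000, so
  P(ground-station outage | telemetry dropout, attitude-control fault) = 0.198000 / 0.408000 ≈ 0.485
— attitude-control fault explains away the evidence for ground-station outage.

P(ground-station outage | telemetry dropout) ≈ 0.825; P(ground-station outage | telemetry dropout, attitude-control fault) ≈ 0.485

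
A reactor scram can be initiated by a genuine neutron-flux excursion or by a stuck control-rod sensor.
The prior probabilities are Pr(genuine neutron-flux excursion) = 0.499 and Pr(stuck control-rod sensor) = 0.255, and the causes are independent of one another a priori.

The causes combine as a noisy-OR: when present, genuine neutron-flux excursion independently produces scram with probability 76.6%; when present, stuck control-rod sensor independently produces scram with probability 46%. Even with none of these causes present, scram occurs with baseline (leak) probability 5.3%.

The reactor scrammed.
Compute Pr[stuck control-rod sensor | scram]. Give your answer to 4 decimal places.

Pr[stuck control-rod sensor | scram] ≈ 0.3607

Under noisy-OR, P(scram | causes) = 1 − (1−0.053)·∏(1−qᵢ) over the active causes.
Sum P(scram|·) weighted by the priors over the 4 (genuine neutron-flux excursion, stuck control-rod sensor) configurations:
  P(scram) = 0.053*0.501*0.745 + 0.48862*0.501*0.255 + 0.778402*0.499*0.745 + 0.880337*0.499*0.255
        = 0.019782 + 0.062424 + 0.289375 + 0.112018 = 0.483599
The terms with stuck control-rod sensor present sum to 0.174442, so
  P(stuck control-rod sensor | scram) = 0.174442 / 0.483599 ≈ 0.3607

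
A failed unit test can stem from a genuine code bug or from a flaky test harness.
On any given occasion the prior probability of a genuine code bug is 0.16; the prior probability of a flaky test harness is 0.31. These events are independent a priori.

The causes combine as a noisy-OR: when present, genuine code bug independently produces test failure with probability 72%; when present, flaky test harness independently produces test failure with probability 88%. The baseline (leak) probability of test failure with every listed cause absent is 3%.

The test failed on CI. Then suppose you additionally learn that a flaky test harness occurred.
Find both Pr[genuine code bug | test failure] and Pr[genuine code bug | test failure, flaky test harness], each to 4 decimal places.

Pr[genuine code bug | test failure] ≈ 0.3416; Pr[genuine code bug | test failure, flaky test harness] ≈ 0.1726

Under noisy-OR, P(test failure | causes) = 1 − (1−0.03)·∏(1−qᵢ) over the active causes.
P(test failure) = 0.03*0.84*0.69 + 0.8836*0.84*0.31 + 0.7284*0.16*0.69 + 0.967408*0.16*0.31 = 0.017388 + 0.230089 + 0.080415 + 0.047983 = 0.375875
The genuine code bug-present share is 0.080415 + 0.047983 = 0.128398.
So P(genuine code bug | test failure) = 0.128398/0.375875 ≈ 0.3416.

Now condition on the additional information:
P(test failure | flaky test harness) = 0.8836×0.84 + 0.967408×0.16 = 0.742224 + 0.154785 = 0.897009
Of this, 0.154785 comes from 0.967408×0.16 (the genuine code bug=true cases).
So P(genuine code bug | test failure, flaky test harness) = 0.154785/0.897009 ≈ 0.1726.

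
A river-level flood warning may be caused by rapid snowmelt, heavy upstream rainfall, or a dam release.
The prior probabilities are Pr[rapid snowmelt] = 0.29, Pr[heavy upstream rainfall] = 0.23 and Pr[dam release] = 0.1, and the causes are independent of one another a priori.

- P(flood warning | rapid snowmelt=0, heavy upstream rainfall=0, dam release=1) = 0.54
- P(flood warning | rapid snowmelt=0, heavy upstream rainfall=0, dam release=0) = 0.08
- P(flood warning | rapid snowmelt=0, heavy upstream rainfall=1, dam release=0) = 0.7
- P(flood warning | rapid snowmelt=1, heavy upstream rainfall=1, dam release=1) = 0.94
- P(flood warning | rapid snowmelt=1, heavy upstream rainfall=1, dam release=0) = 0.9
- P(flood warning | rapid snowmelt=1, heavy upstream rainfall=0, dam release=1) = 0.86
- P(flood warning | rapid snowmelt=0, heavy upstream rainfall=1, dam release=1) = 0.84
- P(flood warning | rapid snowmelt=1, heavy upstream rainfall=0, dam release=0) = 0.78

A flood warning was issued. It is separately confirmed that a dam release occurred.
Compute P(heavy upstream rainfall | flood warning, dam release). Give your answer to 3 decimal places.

P(flood warning | dam release) = 0.54×0.71×0.77 + 0.84×0.71×0.23 + 0.86×0.29×0.77 + 0.94×0.29×0.23 = 0.295218 + 0.137172 + 0.192038 + 0.062698 = 0.687126
The heavy upstream rainfall-present share is 0.137172 + 0.062698 = 0.199870.
So P(heavy upstream rainfall | flood warning, dam release) = 0.199870/0.687126 ≈ 0.291.

P(heavy upstream rainfall | flood warning, dam release) ≈ 0.291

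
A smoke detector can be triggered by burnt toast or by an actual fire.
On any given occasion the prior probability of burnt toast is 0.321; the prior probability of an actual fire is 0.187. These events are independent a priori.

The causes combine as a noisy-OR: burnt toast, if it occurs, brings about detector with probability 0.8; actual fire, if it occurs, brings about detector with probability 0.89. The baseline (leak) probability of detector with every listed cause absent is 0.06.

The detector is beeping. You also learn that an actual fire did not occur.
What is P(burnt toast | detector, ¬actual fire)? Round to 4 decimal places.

Under noisy-OR, P(detector | causes) = 1 − (1−0.06)·∏(1−qᵢ) over the active causes.
Weight on burnt toast=true, given the evidence: 0.812·0.321 = 0.260652
Denominator P(detector | ¬actual fire): 0.06·0.679 + 0.812·0.321 = 0.301392
Posterior = 0.260652 / 0.301392 ≈ 0.8648

P(burnt toast | detector, ¬actual fire) ≈ 0.8648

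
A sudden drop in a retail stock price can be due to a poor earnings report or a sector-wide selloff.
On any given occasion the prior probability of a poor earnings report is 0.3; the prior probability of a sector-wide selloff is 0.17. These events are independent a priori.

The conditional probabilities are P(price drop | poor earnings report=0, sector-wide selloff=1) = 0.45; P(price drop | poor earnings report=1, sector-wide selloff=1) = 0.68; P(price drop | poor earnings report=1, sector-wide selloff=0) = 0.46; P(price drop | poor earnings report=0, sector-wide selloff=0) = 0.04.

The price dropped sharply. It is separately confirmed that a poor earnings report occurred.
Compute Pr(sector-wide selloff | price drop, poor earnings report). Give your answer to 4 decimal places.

P(price drop | poor earnings report) = 0.46·0.83 + 0.68·0.17 = 0.381800 + 0.115600 = 0.497400
Restricting to configurations with sector-wide selloff present: 0.68·0.17 = 0.115600.
P(sector-wide selloff | price drop, poor earnings report) = 0.115600 / 0.497400 ≈ 0.2324

Pr(sector-wide selloff | price drop, poor earnings report) ≈ 0.2324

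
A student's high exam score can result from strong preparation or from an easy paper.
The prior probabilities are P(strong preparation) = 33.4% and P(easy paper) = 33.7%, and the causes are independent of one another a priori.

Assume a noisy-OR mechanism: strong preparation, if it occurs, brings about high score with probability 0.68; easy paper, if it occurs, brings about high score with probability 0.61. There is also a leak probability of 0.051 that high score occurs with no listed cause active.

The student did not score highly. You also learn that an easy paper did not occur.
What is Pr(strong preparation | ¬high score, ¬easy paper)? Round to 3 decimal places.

Under noisy-OR, P(high score | causes) = 1 − (1−0.051)·∏(1−qᵢ) over the active causes.
Enumerate both values of strong preparation and weight by the priors:
  P(¬high score | ¬easy paper) = 0.949·0.666 + 0.30368·0.334
        = 0.632034 + 0.101429 = 0.733463
Keeping only the strong preparation-present terms gives 0.101429, so
  P(strong preparation | ¬high score, ¬easy paper) = 0.101429 / 0.733463 ≈ 0.138

Pr(strong preparation | ¬high score, ¬easy paper) ≈ 0.138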